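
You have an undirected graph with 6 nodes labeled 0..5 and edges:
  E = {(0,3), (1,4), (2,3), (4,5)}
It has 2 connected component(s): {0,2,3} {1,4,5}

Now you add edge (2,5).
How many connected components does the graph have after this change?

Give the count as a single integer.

Answer: 1

Derivation:
Initial component count: 2
Add (2,5): merges two components. Count decreases: 2 -> 1.
New component count: 1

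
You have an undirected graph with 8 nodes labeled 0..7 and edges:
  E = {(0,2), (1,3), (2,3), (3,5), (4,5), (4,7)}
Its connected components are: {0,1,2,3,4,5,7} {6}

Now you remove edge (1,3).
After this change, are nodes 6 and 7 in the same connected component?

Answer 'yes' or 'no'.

Initial components: {0,1,2,3,4,5,7} {6}
Removing edge (1,3): it was a bridge — component count 2 -> 3.
New components: {0,2,3,4,5,7} {1} {6}
Are 6 and 7 in the same component? no

Answer: no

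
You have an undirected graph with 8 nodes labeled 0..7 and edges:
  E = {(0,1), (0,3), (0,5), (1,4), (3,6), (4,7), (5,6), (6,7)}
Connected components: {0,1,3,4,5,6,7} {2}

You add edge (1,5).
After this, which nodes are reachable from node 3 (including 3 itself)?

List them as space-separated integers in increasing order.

Before: nodes reachable from 3: {0,1,3,4,5,6,7}
Adding (1,5): both endpoints already in same component. Reachability from 3 unchanged.
After: nodes reachable from 3: {0,1,3,4,5,6,7}

Answer: 0 1 3 4 5 6 7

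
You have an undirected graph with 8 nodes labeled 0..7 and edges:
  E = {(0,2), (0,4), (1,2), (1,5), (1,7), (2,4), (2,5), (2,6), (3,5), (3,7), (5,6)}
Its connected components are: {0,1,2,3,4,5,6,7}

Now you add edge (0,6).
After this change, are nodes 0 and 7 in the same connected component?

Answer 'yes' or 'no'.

Initial components: {0,1,2,3,4,5,6,7}
Adding edge (0,6): both already in same component {0,1,2,3,4,5,6,7}. No change.
New components: {0,1,2,3,4,5,6,7}
Are 0 and 7 in the same component? yes

Answer: yes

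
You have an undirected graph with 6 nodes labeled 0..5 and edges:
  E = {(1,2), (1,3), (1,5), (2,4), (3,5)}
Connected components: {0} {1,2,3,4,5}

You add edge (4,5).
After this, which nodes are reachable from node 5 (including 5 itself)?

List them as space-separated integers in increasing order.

Answer: 1 2 3 4 5

Derivation:
Before: nodes reachable from 5: {1,2,3,4,5}
Adding (4,5): both endpoints already in same component. Reachability from 5 unchanged.
After: nodes reachable from 5: {1,2,3,4,5}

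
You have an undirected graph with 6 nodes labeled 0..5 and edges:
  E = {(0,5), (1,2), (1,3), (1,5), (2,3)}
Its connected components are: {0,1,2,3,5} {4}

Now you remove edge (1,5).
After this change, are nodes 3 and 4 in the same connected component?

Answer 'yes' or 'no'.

Initial components: {0,1,2,3,5} {4}
Removing edge (1,5): it was a bridge — component count 2 -> 3.
New components: {0,5} {1,2,3} {4}
Are 3 and 4 in the same component? no

Answer: no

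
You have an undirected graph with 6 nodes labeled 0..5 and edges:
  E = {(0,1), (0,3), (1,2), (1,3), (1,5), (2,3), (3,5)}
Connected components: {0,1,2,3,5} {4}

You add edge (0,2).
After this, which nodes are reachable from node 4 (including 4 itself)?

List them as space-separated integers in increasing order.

Answer: 4

Derivation:
Before: nodes reachable from 4: {4}
Adding (0,2): both endpoints already in same component. Reachability from 4 unchanged.
After: nodes reachable from 4: {4}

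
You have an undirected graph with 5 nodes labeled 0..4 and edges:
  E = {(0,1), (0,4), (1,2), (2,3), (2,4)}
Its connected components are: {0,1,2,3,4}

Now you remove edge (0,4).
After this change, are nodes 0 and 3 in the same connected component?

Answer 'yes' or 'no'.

Initial components: {0,1,2,3,4}
Removing edge (0,4): not a bridge — component count unchanged at 1.
New components: {0,1,2,3,4}
Are 0 and 3 in the same component? yes

Answer: yes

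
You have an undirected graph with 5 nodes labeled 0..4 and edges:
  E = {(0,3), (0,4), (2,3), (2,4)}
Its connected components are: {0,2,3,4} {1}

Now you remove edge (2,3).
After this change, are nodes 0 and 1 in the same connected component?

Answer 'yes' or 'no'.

Answer: no

Derivation:
Initial components: {0,2,3,4} {1}
Removing edge (2,3): not a bridge — component count unchanged at 2.
New components: {0,2,3,4} {1}
Are 0 and 1 in the same component? no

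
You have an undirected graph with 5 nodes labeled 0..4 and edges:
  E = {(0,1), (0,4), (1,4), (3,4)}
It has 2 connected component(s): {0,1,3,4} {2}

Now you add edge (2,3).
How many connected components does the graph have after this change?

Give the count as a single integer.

Initial component count: 2
Add (2,3): merges two components. Count decreases: 2 -> 1.
New component count: 1

Answer: 1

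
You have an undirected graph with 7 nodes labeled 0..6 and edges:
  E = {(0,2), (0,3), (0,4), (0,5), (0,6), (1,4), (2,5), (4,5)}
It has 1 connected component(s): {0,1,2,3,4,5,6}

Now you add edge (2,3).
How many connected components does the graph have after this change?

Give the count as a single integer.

Initial component count: 1
Add (2,3): endpoints already in same component. Count unchanged: 1.
New component count: 1

Answer: 1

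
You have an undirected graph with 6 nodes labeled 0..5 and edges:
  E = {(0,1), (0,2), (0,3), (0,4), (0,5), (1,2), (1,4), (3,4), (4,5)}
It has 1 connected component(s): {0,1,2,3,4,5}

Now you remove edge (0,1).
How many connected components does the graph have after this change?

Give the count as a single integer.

Answer: 1

Derivation:
Initial component count: 1
Remove (0,1): not a bridge. Count unchanged: 1.
  After removal, components: {0,1,2,3,4,5}
New component count: 1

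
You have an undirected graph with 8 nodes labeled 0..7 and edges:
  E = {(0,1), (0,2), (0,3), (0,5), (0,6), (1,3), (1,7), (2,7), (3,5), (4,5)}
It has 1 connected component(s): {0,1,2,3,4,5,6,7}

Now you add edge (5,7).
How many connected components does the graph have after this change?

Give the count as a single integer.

Initial component count: 1
Add (5,7): endpoints already in same component. Count unchanged: 1.
New component count: 1

Answer: 1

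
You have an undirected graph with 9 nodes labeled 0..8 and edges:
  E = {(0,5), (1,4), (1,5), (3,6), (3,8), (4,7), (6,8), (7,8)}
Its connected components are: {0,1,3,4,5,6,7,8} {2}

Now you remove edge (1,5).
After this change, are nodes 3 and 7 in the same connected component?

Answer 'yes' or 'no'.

Initial components: {0,1,3,4,5,6,7,8} {2}
Removing edge (1,5): it was a bridge — component count 2 -> 3.
New components: {0,5} {1,3,4,6,7,8} {2}
Are 3 and 7 in the same component? yes

Answer: yes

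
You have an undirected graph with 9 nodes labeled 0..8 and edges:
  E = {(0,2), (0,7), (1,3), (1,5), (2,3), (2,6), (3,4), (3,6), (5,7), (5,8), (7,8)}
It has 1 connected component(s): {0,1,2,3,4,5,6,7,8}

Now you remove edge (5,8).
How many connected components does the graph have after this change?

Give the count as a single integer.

Answer: 1

Derivation:
Initial component count: 1
Remove (5,8): not a bridge. Count unchanged: 1.
  After removal, components: {0,1,2,3,4,5,6,7,8}
New component count: 1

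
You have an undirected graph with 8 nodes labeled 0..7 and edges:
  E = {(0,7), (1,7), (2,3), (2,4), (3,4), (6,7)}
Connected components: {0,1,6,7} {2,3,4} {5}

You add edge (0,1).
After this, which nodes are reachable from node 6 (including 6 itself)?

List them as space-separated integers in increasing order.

Before: nodes reachable from 6: {0,1,6,7}
Adding (0,1): both endpoints already in same component. Reachability from 6 unchanged.
After: nodes reachable from 6: {0,1,6,7}

Answer: 0 1 6 7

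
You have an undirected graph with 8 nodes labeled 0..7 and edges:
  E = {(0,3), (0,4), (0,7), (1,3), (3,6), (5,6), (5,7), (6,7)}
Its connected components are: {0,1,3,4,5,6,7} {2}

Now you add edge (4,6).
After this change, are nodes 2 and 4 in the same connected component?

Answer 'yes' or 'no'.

Answer: no

Derivation:
Initial components: {0,1,3,4,5,6,7} {2}
Adding edge (4,6): both already in same component {0,1,3,4,5,6,7}. No change.
New components: {0,1,3,4,5,6,7} {2}
Are 2 and 4 in the same component? no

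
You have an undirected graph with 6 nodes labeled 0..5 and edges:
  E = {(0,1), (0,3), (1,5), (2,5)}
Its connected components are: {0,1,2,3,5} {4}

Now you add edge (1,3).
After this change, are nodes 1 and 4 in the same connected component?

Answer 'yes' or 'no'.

Answer: no

Derivation:
Initial components: {0,1,2,3,5} {4}
Adding edge (1,3): both already in same component {0,1,2,3,5}. No change.
New components: {0,1,2,3,5} {4}
Are 1 and 4 in the same component? no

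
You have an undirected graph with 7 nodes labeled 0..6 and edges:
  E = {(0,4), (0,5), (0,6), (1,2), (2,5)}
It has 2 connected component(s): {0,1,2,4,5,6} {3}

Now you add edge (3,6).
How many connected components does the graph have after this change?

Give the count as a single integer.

Answer: 1

Derivation:
Initial component count: 2
Add (3,6): merges two components. Count decreases: 2 -> 1.
New component count: 1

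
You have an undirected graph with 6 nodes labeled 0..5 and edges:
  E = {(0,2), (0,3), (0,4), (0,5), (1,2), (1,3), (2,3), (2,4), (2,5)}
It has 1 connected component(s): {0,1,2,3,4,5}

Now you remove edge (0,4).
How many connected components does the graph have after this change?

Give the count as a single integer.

Initial component count: 1
Remove (0,4): not a bridge. Count unchanged: 1.
  After removal, components: {0,1,2,3,4,5}
New component count: 1

Answer: 1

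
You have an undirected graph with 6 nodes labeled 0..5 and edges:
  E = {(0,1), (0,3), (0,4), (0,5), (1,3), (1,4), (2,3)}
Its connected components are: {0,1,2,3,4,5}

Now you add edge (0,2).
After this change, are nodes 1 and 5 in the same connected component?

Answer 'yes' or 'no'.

Answer: yes

Derivation:
Initial components: {0,1,2,3,4,5}
Adding edge (0,2): both already in same component {0,1,2,3,4,5}. No change.
New components: {0,1,2,3,4,5}
Are 1 and 5 in the same component? yes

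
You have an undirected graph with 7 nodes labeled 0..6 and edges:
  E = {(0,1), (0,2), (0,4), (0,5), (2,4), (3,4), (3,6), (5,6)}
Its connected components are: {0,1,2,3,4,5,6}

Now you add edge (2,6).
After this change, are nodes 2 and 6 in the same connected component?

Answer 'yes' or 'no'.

Answer: yes

Derivation:
Initial components: {0,1,2,3,4,5,6}
Adding edge (2,6): both already in same component {0,1,2,3,4,5,6}. No change.
New components: {0,1,2,3,4,5,6}
Are 2 and 6 in the same component? yes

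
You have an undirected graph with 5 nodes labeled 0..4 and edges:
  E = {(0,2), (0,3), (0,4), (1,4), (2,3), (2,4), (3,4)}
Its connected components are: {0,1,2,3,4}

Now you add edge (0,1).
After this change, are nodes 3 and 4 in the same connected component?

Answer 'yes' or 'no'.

Initial components: {0,1,2,3,4}
Adding edge (0,1): both already in same component {0,1,2,3,4}. No change.
New components: {0,1,2,3,4}
Are 3 and 4 in the same component? yes

Answer: yes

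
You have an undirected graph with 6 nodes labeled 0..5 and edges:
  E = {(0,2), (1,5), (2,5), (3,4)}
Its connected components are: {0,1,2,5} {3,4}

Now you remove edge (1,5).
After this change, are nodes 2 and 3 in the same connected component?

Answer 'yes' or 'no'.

Initial components: {0,1,2,5} {3,4}
Removing edge (1,5): it was a bridge — component count 2 -> 3.
New components: {0,2,5} {1} {3,4}
Are 2 and 3 in the same component? no

Answer: no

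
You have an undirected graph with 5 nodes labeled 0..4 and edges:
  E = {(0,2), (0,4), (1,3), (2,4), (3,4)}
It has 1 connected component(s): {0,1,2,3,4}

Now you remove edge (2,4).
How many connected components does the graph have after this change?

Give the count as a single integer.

Initial component count: 1
Remove (2,4): not a bridge. Count unchanged: 1.
  After removal, components: {0,1,2,3,4}
New component count: 1

Answer: 1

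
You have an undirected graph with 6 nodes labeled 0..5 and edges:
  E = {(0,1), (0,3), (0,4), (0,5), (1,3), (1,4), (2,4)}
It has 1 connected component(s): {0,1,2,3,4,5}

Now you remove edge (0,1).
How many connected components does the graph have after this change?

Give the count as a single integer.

Answer: 1

Derivation:
Initial component count: 1
Remove (0,1): not a bridge. Count unchanged: 1.
  After removal, components: {0,1,2,3,4,5}
New component count: 1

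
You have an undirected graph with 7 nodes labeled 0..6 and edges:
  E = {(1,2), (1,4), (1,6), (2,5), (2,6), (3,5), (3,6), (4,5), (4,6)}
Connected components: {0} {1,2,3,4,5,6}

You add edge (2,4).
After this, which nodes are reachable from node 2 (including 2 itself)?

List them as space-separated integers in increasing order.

Before: nodes reachable from 2: {1,2,3,4,5,6}
Adding (2,4): both endpoints already in same component. Reachability from 2 unchanged.
After: nodes reachable from 2: {1,2,3,4,5,6}

Answer: 1 2 3 4 5 6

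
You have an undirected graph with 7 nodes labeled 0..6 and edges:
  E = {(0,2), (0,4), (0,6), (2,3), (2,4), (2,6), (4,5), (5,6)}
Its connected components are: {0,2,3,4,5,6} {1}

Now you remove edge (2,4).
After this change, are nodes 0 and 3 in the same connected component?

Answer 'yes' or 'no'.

Initial components: {0,2,3,4,5,6} {1}
Removing edge (2,4): not a bridge — component count unchanged at 2.
New components: {0,2,3,4,5,6} {1}
Are 0 and 3 in the same component? yes

Answer: yes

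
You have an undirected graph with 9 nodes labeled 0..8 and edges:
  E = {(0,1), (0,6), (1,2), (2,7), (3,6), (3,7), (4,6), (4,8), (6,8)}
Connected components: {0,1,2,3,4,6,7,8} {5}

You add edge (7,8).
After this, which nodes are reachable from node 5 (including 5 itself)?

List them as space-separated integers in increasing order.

Before: nodes reachable from 5: {5}
Adding (7,8): both endpoints already in same component. Reachability from 5 unchanged.
After: nodes reachable from 5: {5}

Answer: 5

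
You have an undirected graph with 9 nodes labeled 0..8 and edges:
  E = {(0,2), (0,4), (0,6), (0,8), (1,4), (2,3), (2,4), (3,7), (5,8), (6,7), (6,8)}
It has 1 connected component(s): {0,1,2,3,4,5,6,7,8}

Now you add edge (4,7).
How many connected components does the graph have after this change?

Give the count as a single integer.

Answer: 1

Derivation:
Initial component count: 1
Add (4,7): endpoints already in same component. Count unchanged: 1.
New component count: 1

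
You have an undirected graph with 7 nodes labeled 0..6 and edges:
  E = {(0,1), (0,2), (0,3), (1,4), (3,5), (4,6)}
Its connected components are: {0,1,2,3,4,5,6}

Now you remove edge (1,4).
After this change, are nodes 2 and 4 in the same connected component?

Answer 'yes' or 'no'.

Initial components: {0,1,2,3,4,5,6}
Removing edge (1,4): it was a bridge — component count 1 -> 2.
New components: {0,1,2,3,5} {4,6}
Are 2 and 4 in the same component? no

Answer: no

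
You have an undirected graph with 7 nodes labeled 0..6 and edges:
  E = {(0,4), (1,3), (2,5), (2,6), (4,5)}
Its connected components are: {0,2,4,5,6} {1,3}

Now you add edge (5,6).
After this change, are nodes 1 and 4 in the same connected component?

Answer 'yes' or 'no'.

Answer: no

Derivation:
Initial components: {0,2,4,5,6} {1,3}
Adding edge (5,6): both already in same component {0,2,4,5,6}. No change.
New components: {0,2,4,5,6} {1,3}
Are 1 and 4 in the same component? no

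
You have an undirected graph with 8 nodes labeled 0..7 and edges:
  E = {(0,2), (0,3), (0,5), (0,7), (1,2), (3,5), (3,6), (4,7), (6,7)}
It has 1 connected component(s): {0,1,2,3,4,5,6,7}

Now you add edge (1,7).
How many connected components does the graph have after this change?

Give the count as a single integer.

Initial component count: 1
Add (1,7): endpoints already in same component. Count unchanged: 1.
New component count: 1

Answer: 1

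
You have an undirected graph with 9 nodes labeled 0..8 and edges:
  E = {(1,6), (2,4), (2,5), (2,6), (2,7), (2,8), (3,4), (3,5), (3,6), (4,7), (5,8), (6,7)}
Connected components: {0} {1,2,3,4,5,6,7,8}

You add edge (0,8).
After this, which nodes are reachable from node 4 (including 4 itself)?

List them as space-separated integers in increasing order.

Before: nodes reachable from 4: {1,2,3,4,5,6,7,8}
Adding (0,8): merges 4's component with another. Reachability grows.
After: nodes reachable from 4: {0,1,2,3,4,5,6,7,8}

Answer: 0 1 2 3 4 5 6 7 8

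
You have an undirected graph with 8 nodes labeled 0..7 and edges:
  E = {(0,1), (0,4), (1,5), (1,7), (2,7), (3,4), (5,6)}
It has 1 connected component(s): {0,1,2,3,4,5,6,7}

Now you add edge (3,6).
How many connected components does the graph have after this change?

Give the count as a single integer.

Initial component count: 1
Add (3,6): endpoints already in same component. Count unchanged: 1.
New component count: 1

Answer: 1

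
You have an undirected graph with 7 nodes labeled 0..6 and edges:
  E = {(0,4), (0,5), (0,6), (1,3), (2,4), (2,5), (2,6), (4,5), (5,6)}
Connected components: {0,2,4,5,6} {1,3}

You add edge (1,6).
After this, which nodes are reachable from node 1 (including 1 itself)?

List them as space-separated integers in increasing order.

Before: nodes reachable from 1: {1,3}
Adding (1,6): merges 1's component with another. Reachability grows.
After: nodes reachable from 1: {0,1,2,3,4,5,6}

Answer: 0 1 2 3 4 5 6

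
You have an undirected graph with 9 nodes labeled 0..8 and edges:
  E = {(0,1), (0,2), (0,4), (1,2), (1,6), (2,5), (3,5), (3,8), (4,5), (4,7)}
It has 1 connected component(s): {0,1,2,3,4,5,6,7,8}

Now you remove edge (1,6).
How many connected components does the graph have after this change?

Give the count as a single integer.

Initial component count: 1
Remove (1,6): it was a bridge. Count increases: 1 -> 2.
  After removal, components: {0,1,2,3,4,5,7,8} {6}
New component count: 2

Answer: 2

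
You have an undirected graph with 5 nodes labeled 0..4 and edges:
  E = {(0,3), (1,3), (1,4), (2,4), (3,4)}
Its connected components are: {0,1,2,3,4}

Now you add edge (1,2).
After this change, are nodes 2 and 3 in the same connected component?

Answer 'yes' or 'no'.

Initial components: {0,1,2,3,4}
Adding edge (1,2): both already in same component {0,1,2,3,4}. No change.
New components: {0,1,2,3,4}
Are 2 and 3 in the same component? yes

Answer: yes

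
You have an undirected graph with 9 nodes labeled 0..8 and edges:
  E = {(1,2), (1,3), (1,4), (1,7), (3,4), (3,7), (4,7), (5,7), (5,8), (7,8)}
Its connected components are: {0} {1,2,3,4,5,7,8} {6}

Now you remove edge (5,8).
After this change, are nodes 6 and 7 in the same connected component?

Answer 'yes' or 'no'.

Answer: no

Derivation:
Initial components: {0} {1,2,3,4,5,7,8} {6}
Removing edge (5,8): not a bridge — component count unchanged at 3.
New components: {0} {1,2,3,4,5,7,8} {6}
Are 6 and 7 in the same component? no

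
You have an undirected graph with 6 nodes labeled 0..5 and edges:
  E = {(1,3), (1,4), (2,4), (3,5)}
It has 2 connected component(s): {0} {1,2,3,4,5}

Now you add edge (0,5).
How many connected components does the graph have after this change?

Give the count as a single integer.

Answer: 1

Derivation:
Initial component count: 2
Add (0,5): merges two components. Count decreases: 2 -> 1.
New component count: 1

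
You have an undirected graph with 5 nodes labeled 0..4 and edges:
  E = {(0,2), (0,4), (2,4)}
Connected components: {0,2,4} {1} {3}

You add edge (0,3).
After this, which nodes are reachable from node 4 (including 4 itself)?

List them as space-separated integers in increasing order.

Before: nodes reachable from 4: {0,2,4}
Adding (0,3): merges 4's component with another. Reachability grows.
After: nodes reachable from 4: {0,2,3,4}

Answer: 0 2 3 4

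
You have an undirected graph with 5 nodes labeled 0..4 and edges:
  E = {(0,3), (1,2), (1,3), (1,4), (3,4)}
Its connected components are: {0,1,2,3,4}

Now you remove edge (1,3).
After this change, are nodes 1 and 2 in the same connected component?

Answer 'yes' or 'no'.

Initial components: {0,1,2,3,4}
Removing edge (1,3): not a bridge — component count unchanged at 1.
New components: {0,1,2,3,4}
Are 1 and 2 in the same component? yes

Answer: yes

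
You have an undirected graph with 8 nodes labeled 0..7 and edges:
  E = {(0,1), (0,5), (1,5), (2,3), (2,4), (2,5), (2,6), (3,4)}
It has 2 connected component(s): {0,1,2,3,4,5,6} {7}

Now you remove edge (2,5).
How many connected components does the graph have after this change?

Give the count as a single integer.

Initial component count: 2
Remove (2,5): it was a bridge. Count increases: 2 -> 3.
  After removal, components: {0,1,5} {2,3,4,6} {7}
New component count: 3

Answer: 3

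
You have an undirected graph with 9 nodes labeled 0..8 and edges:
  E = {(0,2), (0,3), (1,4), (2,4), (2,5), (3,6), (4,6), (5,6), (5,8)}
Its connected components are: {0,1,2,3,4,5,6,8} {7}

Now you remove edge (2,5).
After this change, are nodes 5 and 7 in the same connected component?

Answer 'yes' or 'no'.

Initial components: {0,1,2,3,4,5,6,8} {7}
Removing edge (2,5): not a bridge — component count unchanged at 2.
New components: {0,1,2,3,4,5,6,8} {7}
Are 5 and 7 in the same component? no

Answer: no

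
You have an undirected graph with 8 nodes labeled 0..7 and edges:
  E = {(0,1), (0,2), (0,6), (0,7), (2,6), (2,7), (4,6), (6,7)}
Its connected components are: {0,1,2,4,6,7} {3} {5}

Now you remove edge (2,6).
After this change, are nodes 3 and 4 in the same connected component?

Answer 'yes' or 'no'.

Answer: no

Derivation:
Initial components: {0,1,2,4,6,7} {3} {5}
Removing edge (2,6): not a bridge — component count unchanged at 3.
New components: {0,1,2,4,6,7} {3} {5}
Are 3 and 4 in the same component? no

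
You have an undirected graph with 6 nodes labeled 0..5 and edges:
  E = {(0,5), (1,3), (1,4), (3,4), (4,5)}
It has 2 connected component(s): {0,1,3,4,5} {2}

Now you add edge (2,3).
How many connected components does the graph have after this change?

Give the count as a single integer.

Answer: 1

Derivation:
Initial component count: 2
Add (2,3): merges two components. Count decreases: 2 -> 1.
New component count: 1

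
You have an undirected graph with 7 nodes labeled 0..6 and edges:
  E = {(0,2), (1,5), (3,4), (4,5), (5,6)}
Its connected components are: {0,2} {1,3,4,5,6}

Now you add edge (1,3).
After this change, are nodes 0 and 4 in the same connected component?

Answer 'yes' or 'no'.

Answer: no

Derivation:
Initial components: {0,2} {1,3,4,5,6}
Adding edge (1,3): both already in same component {1,3,4,5,6}. No change.
New components: {0,2} {1,3,4,5,6}
Are 0 and 4 in the same component? no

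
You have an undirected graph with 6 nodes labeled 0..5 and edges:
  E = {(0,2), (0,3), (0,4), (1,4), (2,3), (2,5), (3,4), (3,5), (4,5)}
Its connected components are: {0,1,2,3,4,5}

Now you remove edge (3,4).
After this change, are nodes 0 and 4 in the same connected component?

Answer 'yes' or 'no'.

Answer: yes

Derivation:
Initial components: {0,1,2,3,4,5}
Removing edge (3,4): not a bridge — component count unchanged at 1.
New components: {0,1,2,3,4,5}
Are 0 and 4 in the same component? yes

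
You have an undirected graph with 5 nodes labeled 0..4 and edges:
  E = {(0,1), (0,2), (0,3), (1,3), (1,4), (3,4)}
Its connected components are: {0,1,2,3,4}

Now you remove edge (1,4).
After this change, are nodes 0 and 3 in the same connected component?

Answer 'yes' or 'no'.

Answer: yes

Derivation:
Initial components: {0,1,2,3,4}
Removing edge (1,4): not a bridge — component count unchanged at 1.
New components: {0,1,2,3,4}
Are 0 and 3 in the same component? yes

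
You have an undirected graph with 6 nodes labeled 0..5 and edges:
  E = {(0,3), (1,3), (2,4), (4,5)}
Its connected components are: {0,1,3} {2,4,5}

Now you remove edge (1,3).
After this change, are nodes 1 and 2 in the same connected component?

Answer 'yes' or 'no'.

Answer: no

Derivation:
Initial components: {0,1,3} {2,4,5}
Removing edge (1,3): it was a bridge — component count 2 -> 3.
New components: {0,3} {1} {2,4,5}
Are 1 and 2 in the same component? no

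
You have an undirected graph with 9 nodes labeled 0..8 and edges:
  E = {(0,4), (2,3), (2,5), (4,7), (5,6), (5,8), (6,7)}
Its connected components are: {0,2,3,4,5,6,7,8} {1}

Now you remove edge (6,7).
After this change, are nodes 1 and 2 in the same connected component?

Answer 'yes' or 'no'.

Answer: no

Derivation:
Initial components: {0,2,3,4,5,6,7,8} {1}
Removing edge (6,7): it was a bridge — component count 2 -> 3.
New components: {0,4,7} {1} {2,3,5,6,8}
Are 1 and 2 in the same component? no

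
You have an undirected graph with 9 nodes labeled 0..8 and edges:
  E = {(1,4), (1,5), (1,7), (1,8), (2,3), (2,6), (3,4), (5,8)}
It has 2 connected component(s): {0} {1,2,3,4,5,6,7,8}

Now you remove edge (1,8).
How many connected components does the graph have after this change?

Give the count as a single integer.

Initial component count: 2
Remove (1,8): not a bridge. Count unchanged: 2.
  After removal, components: {0} {1,2,3,4,5,6,7,8}
New component count: 2

Answer: 2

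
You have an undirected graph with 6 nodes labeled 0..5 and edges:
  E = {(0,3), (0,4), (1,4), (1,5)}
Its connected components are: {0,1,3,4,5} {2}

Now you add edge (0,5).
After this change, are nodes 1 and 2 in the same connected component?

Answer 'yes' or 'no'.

Initial components: {0,1,3,4,5} {2}
Adding edge (0,5): both already in same component {0,1,3,4,5}. No change.
New components: {0,1,3,4,5} {2}
Are 1 and 2 in the same component? no

Answer: no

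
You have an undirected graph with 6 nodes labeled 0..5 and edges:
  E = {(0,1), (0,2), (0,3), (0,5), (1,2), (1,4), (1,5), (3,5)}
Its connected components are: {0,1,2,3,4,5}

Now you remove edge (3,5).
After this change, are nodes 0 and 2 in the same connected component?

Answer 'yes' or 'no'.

Initial components: {0,1,2,3,4,5}
Removing edge (3,5): not a bridge — component count unchanged at 1.
New components: {0,1,2,3,4,5}
Are 0 and 2 in the same component? yes

Answer: yes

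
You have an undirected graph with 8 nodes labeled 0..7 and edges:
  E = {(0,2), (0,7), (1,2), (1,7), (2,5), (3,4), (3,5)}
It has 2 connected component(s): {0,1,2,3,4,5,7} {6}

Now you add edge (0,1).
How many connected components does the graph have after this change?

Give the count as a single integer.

Initial component count: 2
Add (0,1): endpoints already in same component. Count unchanged: 2.
New component count: 2

Answer: 2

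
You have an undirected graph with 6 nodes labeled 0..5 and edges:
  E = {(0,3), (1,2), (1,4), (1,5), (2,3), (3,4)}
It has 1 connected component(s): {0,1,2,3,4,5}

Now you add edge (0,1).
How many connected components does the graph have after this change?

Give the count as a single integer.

Initial component count: 1
Add (0,1): endpoints already in same component. Count unchanged: 1.
New component count: 1

Answer: 1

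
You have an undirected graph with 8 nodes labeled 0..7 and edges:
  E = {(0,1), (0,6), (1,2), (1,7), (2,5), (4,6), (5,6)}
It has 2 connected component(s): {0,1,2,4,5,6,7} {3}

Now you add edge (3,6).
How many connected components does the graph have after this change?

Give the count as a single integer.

Initial component count: 2
Add (3,6): merges two components. Count decreases: 2 -> 1.
New component count: 1

Answer: 1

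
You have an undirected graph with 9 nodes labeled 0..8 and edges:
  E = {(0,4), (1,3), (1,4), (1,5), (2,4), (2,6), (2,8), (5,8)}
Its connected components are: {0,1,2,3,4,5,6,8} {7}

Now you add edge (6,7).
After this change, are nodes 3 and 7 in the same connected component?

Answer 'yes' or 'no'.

Answer: yes

Derivation:
Initial components: {0,1,2,3,4,5,6,8} {7}
Adding edge (6,7): merges {0,1,2,3,4,5,6,8} and {7}.
New components: {0,1,2,3,4,5,6,7,8}
Are 3 and 7 in the same component? yes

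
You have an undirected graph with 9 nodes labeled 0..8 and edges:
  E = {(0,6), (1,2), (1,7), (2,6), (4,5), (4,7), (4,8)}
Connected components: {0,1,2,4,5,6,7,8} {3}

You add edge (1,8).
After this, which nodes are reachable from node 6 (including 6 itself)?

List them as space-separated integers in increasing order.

Before: nodes reachable from 6: {0,1,2,4,5,6,7,8}
Adding (1,8): both endpoints already in same component. Reachability from 6 unchanged.
After: nodes reachable from 6: {0,1,2,4,5,6,7,8}

Answer: 0 1 2 4 5 6 7 8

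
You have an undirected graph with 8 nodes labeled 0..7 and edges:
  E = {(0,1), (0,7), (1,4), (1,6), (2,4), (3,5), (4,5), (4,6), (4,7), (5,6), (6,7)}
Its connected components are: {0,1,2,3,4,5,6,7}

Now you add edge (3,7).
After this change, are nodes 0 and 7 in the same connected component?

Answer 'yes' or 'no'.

Initial components: {0,1,2,3,4,5,6,7}
Adding edge (3,7): both already in same component {0,1,2,3,4,5,6,7}. No change.
New components: {0,1,2,3,4,5,6,7}
Are 0 and 7 in the same component? yes

Answer: yes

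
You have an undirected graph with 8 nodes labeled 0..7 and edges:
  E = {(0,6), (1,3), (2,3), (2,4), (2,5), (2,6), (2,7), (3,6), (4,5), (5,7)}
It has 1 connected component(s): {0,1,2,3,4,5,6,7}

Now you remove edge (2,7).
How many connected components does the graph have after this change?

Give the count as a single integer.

Answer: 1

Derivation:
Initial component count: 1
Remove (2,7): not a bridge. Count unchanged: 1.
  After removal, components: {0,1,2,3,4,5,6,7}
New component count: 1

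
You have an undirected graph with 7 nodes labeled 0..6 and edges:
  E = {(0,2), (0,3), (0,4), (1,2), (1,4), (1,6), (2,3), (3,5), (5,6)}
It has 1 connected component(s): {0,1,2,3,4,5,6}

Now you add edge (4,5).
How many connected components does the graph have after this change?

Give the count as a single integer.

Answer: 1

Derivation:
Initial component count: 1
Add (4,5): endpoints already in same component. Count unchanged: 1.
New component count: 1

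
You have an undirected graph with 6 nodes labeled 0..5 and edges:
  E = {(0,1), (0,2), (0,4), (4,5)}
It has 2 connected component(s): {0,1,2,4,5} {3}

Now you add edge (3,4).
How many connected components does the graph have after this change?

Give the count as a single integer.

Answer: 1

Derivation:
Initial component count: 2
Add (3,4): merges two components. Count decreases: 2 -> 1.
New component count: 1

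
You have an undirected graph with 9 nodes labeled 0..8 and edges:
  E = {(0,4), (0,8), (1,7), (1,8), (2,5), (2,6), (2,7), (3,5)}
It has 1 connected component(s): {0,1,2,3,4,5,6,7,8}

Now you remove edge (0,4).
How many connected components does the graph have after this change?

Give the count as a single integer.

Initial component count: 1
Remove (0,4): it was a bridge. Count increases: 1 -> 2.
  After removal, components: {0,1,2,3,5,6,7,8} {4}
New component count: 2

Answer: 2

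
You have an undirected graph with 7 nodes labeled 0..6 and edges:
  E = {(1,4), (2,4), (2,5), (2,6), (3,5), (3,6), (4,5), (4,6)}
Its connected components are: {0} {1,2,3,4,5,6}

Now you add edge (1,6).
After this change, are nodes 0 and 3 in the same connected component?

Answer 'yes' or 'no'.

Answer: no

Derivation:
Initial components: {0} {1,2,3,4,5,6}
Adding edge (1,6): both already in same component {1,2,3,4,5,6}. No change.
New components: {0} {1,2,3,4,5,6}
Are 0 and 3 in the same component? no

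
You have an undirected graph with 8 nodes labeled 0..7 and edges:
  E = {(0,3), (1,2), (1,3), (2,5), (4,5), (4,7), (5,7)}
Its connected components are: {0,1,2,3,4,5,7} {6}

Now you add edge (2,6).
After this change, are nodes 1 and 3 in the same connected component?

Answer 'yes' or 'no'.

Initial components: {0,1,2,3,4,5,7} {6}
Adding edge (2,6): merges {0,1,2,3,4,5,7} and {6}.
New components: {0,1,2,3,4,5,6,7}
Are 1 and 3 in the same component? yes

Answer: yes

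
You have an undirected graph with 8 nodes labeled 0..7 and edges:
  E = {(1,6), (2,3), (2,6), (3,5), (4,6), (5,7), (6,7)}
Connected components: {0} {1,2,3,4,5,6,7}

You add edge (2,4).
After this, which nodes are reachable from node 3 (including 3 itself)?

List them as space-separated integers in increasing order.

Answer: 1 2 3 4 5 6 7

Derivation:
Before: nodes reachable from 3: {1,2,3,4,5,6,7}
Adding (2,4): both endpoints already in same component. Reachability from 3 unchanged.
After: nodes reachable from 3: {1,2,3,4,5,6,7}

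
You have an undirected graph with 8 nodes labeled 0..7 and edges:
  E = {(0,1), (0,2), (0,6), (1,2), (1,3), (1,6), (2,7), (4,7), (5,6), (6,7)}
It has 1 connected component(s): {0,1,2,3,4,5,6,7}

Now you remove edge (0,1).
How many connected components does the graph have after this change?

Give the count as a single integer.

Initial component count: 1
Remove (0,1): not a bridge. Count unchanged: 1.
  After removal, components: {0,1,2,3,4,5,6,7}
New component count: 1

Answer: 1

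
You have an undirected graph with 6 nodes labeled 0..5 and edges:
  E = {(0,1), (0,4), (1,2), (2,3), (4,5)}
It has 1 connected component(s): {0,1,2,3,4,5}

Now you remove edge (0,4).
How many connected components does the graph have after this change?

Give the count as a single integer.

Initial component count: 1
Remove (0,4): it was a bridge. Count increases: 1 -> 2.
  After removal, components: {0,1,2,3} {4,5}
New component count: 2

Answer: 2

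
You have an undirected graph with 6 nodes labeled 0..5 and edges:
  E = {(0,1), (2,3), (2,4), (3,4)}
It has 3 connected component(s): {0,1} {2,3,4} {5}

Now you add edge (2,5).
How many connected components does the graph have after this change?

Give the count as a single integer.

Answer: 2

Derivation:
Initial component count: 3
Add (2,5): merges two components. Count decreases: 3 -> 2.
New component count: 2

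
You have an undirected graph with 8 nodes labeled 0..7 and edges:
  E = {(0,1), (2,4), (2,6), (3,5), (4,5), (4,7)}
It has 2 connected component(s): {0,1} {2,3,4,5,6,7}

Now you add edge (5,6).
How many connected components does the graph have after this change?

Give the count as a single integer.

Answer: 2

Derivation:
Initial component count: 2
Add (5,6): endpoints already in same component. Count unchanged: 2.
New component count: 2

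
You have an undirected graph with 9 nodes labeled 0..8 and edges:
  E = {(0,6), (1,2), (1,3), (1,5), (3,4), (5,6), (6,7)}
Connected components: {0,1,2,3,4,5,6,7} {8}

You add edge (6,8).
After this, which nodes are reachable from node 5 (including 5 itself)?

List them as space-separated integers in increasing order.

Before: nodes reachable from 5: {0,1,2,3,4,5,6,7}
Adding (6,8): merges 5's component with another. Reachability grows.
After: nodes reachable from 5: {0,1,2,3,4,5,6,7,8}

Answer: 0 1 2 3 4 5 6 7 8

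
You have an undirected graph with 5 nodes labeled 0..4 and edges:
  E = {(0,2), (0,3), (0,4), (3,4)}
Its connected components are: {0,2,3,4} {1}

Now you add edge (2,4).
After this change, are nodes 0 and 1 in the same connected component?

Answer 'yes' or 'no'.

Answer: no

Derivation:
Initial components: {0,2,3,4} {1}
Adding edge (2,4): both already in same component {0,2,3,4}. No change.
New components: {0,2,3,4} {1}
Are 0 and 1 in the same component? no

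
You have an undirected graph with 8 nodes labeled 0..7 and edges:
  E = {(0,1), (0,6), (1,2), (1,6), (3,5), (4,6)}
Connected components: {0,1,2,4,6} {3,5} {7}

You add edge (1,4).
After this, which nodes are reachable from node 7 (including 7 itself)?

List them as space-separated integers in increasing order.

Before: nodes reachable from 7: {7}
Adding (1,4): both endpoints already in same component. Reachability from 7 unchanged.
After: nodes reachable from 7: {7}

Answer: 7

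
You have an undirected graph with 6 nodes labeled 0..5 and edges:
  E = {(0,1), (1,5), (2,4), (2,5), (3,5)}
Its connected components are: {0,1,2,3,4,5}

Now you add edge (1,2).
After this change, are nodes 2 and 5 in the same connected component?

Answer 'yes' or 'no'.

Initial components: {0,1,2,3,4,5}
Adding edge (1,2): both already in same component {0,1,2,3,4,5}. No change.
New components: {0,1,2,3,4,5}
Are 2 and 5 in the same component? yes

Answer: yes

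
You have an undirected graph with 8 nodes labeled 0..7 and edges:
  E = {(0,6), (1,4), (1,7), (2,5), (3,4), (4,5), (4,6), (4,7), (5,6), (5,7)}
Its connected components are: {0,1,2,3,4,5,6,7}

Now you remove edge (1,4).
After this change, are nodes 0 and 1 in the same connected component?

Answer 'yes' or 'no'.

Answer: yes

Derivation:
Initial components: {0,1,2,3,4,5,6,7}
Removing edge (1,4): not a bridge — component count unchanged at 1.
New components: {0,1,2,3,4,5,6,7}
Are 0 and 1 in the same component? yes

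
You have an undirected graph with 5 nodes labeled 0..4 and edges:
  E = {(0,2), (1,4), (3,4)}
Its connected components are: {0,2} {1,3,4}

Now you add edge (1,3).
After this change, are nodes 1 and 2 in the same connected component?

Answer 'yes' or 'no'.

Initial components: {0,2} {1,3,4}
Adding edge (1,3): both already in same component {1,3,4}. No change.
New components: {0,2} {1,3,4}
Are 1 and 2 in the same component? no

Answer: no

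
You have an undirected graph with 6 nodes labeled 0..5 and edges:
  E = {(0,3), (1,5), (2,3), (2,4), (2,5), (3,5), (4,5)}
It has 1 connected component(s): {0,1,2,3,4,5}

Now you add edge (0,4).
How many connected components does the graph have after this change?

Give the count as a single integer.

Answer: 1

Derivation:
Initial component count: 1
Add (0,4): endpoints already in same component. Count unchanged: 1.
New component count: 1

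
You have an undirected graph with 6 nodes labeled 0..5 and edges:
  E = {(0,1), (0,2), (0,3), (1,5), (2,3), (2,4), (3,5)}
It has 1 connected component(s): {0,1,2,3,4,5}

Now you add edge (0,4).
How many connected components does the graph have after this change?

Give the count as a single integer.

Answer: 1

Derivation:
Initial component count: 1
Add (0,4): endpoints already in same component. Count unchanged: 1.
New component count: 1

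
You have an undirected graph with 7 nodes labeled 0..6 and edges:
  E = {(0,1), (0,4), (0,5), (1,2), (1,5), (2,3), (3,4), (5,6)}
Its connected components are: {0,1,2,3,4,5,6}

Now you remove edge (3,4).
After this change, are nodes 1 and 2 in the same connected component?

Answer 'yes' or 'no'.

Initial components: {0,1,2,3,4,5,6}
Removing edge (3,4): not a bridge — component count unchanged at 1.
New components: {0,1,2,3,4,5,6}
Are 1 and 2 in the same component? yes

Answer: yes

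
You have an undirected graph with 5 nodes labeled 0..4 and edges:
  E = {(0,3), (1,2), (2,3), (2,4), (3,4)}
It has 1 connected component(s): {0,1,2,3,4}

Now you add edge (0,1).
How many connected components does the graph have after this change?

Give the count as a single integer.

Answer: 1

Derivation:
Initial component count: 1
Add (0,1): endpoints already in same component. Count unchanged: 1.
New component count: 1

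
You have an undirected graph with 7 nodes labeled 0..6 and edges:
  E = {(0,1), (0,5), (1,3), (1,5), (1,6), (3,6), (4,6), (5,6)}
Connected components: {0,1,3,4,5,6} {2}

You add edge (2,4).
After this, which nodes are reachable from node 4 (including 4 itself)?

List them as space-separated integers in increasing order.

Before: nodes reachable from 4: {0,1,3,4,5,6}
Adding (2,4): merges 4's component with another. Reachability grows.
After: nodes reachable from 4: {0,1,2,3,4,5,6}

Answer: 0 1 2 3 4 5 6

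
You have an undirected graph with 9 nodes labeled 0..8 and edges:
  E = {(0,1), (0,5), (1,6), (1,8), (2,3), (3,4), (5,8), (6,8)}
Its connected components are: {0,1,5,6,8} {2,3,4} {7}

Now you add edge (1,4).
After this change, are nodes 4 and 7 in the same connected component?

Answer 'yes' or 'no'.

Answer: no

Derivation:
Initial components: {0,1,5,6,8} {2,3,4} {7}
Adding edge (1,4): merges {0,1,5,6,8} and {2,3,4}.
New components: {0,1,2,3,4,5,6,8} {7}
Are 4 and 7 in the same component? no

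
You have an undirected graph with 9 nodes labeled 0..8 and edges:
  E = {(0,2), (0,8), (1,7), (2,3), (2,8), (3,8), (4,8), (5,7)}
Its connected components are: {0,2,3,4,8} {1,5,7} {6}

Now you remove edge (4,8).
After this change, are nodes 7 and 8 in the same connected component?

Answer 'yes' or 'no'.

Initial components: {0,2,3,4,8} {1,5,7} {6}
Removing edge (4,8): it was a bridge — component count 3 -> 4.
New components: {0,2,3,8} {1,5,7} {4} {6}
Are 7 and 8 in the same component? no

Answer: no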